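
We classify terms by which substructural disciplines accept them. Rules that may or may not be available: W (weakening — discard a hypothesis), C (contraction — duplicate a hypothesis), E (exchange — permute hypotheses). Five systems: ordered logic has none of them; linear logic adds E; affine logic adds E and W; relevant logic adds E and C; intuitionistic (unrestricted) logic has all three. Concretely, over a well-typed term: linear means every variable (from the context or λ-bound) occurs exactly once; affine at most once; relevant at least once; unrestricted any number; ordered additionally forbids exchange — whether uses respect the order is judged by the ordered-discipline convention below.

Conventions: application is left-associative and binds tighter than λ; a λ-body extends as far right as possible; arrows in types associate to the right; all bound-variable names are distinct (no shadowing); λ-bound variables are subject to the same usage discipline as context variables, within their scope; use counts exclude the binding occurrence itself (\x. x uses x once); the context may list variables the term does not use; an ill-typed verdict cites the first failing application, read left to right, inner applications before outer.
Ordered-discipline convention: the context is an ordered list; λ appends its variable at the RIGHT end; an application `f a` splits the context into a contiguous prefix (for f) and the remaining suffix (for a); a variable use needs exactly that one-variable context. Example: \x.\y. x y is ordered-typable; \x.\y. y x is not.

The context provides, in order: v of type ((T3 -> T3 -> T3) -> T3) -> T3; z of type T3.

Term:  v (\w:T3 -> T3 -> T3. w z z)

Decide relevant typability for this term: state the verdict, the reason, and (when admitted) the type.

yes — none of v, z, w goes unused; term : T3
counts: v: 1×; z: 2×; w [bound]: 1×
order of uses: v, w, z, z
typing: well-typed — term : T3
per-discipline verdicts: ordered ✗ | linear ✗ | affine ✗ | relevant ✓ | unrestricted ✓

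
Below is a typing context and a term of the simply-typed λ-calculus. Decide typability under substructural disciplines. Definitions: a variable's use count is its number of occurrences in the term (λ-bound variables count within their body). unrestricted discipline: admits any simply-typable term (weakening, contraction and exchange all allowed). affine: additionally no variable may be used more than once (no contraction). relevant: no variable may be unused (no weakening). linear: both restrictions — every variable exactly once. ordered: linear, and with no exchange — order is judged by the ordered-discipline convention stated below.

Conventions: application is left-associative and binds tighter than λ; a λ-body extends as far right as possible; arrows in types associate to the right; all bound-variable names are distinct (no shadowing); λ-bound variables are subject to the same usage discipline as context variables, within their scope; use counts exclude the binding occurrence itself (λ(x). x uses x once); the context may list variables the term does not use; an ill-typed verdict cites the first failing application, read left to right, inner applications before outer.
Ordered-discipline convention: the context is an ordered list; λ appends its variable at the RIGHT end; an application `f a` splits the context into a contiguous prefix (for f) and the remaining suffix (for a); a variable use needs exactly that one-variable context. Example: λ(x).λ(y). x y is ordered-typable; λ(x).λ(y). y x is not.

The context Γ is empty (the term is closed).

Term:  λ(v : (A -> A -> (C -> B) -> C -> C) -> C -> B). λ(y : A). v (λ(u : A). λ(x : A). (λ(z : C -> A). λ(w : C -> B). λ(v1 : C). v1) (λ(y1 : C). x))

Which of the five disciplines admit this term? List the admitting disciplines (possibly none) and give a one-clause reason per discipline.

accepted by: affine, unrestricted
use counts: v (bound): 1, y (bound): 0, u (bound): 0, x (bound): 1, z (bound): 0, w (bound): 0, v1 (bound): 1, y1 (bound): 0
use order (left to right): v, v1, x
typing: well-typed at ((A -> A -> (C -> B) -> C -> C) -> C -> B) -> A -> C -> B
ordered: ✗, y, u, z, w, y1 never used (weakening)
linear: ✗, y, u, z, w, y1 never used (weakening)
affine: ✓, at most one use each (v, y, u, x, z, w, v1, y1)
relevant: ✗, y, u, z, w, y1 never used (weakening)
unrestricted: ✓, type-checks (((A -> A -> (C -> B) -> C -> C) -> C -> B) -> A -> C -> B) and nothing is barred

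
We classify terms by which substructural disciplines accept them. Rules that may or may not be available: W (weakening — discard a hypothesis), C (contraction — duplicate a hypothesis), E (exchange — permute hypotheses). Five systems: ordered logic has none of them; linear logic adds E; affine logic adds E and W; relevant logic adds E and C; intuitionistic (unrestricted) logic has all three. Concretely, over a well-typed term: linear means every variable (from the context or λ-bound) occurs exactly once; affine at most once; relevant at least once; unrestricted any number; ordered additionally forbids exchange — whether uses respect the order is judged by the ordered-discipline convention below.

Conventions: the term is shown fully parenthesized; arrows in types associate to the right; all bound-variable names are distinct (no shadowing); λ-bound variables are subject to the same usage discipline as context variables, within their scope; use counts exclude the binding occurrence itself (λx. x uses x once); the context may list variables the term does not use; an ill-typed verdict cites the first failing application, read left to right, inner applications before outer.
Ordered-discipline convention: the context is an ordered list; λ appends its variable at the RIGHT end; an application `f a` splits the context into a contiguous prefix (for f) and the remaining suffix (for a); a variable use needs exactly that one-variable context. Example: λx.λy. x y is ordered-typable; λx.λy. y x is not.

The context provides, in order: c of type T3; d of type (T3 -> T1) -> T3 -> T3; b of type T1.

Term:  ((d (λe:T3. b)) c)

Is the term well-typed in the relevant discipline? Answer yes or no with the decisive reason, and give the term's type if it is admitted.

no — needs weakening: e unused
counts: c ×1, d ×1, b ×1, e (λ-bound) ×0
left-to-right use order: d, b, c
typing: well-typed at T3
across the five disciplines: ordered ✗ | linear ✗ | affine ✓ | relevant ✗ | unrestricted ✓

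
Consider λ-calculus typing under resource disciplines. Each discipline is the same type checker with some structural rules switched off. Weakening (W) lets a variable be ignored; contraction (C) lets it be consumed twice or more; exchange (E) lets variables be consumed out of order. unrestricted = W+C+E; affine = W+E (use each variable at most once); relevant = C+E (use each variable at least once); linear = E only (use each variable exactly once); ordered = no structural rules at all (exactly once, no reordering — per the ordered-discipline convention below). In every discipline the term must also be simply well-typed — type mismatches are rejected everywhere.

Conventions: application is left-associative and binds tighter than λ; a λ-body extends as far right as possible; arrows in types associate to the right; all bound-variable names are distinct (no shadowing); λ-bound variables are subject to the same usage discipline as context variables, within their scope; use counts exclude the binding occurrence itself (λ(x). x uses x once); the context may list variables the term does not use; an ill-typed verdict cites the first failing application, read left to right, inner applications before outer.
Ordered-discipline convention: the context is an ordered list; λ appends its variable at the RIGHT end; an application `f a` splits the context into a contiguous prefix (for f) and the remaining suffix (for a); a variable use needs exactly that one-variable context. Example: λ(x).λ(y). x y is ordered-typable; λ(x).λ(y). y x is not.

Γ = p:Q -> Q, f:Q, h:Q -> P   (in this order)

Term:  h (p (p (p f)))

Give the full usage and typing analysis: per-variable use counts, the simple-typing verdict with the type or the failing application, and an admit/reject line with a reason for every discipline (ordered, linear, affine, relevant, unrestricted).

usage: p: 3×; f: 1×; h: 1×
order of uses: h, p, p, p, f
typing: well-typed at P
ordered: ✗ — p ×3 used more than once (contraction)
linear: ✗ — p ×3 used more than once (contraction)
affine: ✗ — p ×3 used more than once (contraction)
relevant: ✓ — every one of p, f, h appears
unrestricted: ✓ — well-typed at P; no restrictions here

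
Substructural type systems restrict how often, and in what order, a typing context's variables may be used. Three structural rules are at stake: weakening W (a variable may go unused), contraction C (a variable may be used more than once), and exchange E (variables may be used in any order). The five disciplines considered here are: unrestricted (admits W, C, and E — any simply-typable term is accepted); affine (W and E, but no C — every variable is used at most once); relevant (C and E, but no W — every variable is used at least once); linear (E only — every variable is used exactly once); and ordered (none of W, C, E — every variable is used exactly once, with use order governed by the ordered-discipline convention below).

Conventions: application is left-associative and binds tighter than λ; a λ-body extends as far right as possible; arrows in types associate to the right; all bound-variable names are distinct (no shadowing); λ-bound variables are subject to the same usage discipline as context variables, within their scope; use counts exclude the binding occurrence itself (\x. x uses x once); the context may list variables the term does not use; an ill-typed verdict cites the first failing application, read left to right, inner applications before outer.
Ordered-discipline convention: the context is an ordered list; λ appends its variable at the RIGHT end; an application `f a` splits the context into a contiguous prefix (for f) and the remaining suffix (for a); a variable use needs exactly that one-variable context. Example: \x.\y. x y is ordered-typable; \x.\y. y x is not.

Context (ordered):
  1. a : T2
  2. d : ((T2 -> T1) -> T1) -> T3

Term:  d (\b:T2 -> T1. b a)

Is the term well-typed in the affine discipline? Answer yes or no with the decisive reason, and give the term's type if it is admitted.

yes — at most one use each (a, d, b); term : T3
use counts: a: 1, d: 1, b [bound]: 1
uses in reading order: d, b, a
typing: the term checks, with type T3
across the five disciplines: ordered ✗, linear ✓, affine ✓, relevant ✓, unrestricted ✓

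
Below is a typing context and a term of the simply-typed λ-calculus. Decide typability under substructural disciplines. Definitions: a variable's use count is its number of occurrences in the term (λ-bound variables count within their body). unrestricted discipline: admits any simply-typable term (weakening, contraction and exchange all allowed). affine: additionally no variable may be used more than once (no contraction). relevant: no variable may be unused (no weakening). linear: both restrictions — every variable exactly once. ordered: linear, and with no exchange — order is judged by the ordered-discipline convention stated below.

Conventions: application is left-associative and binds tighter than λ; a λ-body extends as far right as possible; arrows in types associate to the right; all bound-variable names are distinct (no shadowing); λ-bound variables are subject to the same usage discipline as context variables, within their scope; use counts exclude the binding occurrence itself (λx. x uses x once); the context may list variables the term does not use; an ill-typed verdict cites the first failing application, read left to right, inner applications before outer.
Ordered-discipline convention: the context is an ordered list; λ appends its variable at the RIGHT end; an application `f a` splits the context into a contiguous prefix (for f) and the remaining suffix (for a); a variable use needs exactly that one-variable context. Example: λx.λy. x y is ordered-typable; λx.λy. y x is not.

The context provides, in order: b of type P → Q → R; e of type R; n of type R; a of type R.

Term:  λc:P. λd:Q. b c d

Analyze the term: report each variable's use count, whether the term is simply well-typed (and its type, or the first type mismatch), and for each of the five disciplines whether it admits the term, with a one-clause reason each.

use counts: b ×1; e ×0; n ×0; a ×0; c [bound] ×1; d [bound] ×1
use order (left to right): b, c, d
typing: the term checks, with type P → Q → R
ordered: ✗ — needs weakening: e, n, a unused
linear: ✗ — needs weakening: e, n, a unused
affine: ✓ — none of b, e, n, a, c, d used more than once
relevant: ✗ — needs weakening: e, n, a unused
unrestricted: ✓ — simply typable at P → Q → R; W, C, E all held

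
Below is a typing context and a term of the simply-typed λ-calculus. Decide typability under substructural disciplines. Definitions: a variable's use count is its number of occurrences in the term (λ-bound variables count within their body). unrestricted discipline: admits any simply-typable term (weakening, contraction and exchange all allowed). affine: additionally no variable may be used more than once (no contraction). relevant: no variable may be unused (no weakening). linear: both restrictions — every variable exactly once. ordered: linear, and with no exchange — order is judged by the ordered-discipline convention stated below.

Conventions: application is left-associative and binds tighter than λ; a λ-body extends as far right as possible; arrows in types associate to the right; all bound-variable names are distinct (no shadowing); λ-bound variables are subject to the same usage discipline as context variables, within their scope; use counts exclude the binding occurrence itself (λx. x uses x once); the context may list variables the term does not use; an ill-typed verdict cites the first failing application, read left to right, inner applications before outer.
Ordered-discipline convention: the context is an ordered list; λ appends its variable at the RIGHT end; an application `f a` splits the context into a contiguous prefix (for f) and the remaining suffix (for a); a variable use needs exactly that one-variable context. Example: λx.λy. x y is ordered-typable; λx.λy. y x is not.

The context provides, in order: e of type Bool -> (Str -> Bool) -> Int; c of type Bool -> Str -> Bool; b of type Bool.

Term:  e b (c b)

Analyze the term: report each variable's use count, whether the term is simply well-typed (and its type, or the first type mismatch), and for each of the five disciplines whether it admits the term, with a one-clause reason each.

variable uses: e=1; c=1; b=2
use order (left to right): e, b, c, b
typing: well-typed at Int
ordered ✗ (needs contraction — b ×2)
linear ✗ (needs contraction — b ×2)
affine ✗ (needs contraction — b ×2)
relevant ✓ (e, c, b: all used, weakening unneeded)
unrestricted ✓ (well-typed at Int; no restrictions here)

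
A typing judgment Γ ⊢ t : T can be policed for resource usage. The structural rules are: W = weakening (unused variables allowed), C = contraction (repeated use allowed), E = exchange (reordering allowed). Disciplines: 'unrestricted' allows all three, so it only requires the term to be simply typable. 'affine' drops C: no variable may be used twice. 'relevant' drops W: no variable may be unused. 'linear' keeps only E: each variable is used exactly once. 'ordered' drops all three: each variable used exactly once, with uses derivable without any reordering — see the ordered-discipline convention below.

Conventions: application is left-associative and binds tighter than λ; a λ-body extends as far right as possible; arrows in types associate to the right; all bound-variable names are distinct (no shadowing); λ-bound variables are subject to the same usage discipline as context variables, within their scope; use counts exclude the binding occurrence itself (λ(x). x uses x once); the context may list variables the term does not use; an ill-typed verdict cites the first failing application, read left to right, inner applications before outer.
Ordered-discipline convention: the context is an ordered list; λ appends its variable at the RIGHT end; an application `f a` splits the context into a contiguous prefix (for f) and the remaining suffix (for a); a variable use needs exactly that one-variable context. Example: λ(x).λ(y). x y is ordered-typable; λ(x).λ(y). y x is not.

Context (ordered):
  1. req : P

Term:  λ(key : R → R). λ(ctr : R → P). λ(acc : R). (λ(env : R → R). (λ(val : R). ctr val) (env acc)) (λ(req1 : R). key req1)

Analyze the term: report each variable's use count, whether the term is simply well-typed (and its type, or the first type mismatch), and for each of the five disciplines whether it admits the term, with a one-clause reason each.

variable uses: req ×0, key [bound] ×1, ctr [bound] ×1, acc [bound] ×1, env [bound] ×1, val [bound] ×1, req1 [bound] ×1
left-to-right use order: ctr, val, env, acc, key, req1
typing: ✓ — (R → R) → (R → P) → R → P
ordered: ✗ — req left unused
linear: ✗ — req left unused
affine: ✓ — no duplicate uses among req, key, ctr, acc, env, val, req1
relevant: ✗ — req left unused
unrestricted: ✓ — well-typed at (R → R) → (R → P) → R → P; no restrictions here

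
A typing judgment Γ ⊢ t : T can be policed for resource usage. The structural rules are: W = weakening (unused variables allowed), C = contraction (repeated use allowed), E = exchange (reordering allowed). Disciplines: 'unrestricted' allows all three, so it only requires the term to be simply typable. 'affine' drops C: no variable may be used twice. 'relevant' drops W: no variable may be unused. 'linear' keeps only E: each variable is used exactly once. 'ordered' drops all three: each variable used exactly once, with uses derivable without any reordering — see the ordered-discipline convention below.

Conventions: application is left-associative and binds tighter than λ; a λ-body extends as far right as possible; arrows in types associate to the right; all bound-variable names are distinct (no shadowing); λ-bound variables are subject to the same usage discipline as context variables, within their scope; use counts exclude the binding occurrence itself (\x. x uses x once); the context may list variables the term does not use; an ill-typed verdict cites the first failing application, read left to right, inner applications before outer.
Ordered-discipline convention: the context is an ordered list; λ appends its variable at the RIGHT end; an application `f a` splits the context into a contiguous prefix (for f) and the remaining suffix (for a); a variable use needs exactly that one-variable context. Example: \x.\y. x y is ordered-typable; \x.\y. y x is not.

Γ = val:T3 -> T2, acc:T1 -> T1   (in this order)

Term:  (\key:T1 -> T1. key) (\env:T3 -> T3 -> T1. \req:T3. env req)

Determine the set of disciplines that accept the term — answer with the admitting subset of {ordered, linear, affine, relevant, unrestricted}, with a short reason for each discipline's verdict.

admitted by: none
usage: val=0, acc=0, key (bound)=1, env (bound)=1, req (bound)=1
left-to-right use order: key, env, req
typing: ill-typed: an argument (T3 -> T3 -> T1) -> T3 -> T3 -> T1 mismatches the expected T1 -> T1
ordered: ✗, a type mismatch blocks all five
linear: ✗, the type mismatch rejects it
affine: ✗, not simply typable
relevant: ✗, fails simple typing
unrestricted: ✗, a type mismatch blocks all five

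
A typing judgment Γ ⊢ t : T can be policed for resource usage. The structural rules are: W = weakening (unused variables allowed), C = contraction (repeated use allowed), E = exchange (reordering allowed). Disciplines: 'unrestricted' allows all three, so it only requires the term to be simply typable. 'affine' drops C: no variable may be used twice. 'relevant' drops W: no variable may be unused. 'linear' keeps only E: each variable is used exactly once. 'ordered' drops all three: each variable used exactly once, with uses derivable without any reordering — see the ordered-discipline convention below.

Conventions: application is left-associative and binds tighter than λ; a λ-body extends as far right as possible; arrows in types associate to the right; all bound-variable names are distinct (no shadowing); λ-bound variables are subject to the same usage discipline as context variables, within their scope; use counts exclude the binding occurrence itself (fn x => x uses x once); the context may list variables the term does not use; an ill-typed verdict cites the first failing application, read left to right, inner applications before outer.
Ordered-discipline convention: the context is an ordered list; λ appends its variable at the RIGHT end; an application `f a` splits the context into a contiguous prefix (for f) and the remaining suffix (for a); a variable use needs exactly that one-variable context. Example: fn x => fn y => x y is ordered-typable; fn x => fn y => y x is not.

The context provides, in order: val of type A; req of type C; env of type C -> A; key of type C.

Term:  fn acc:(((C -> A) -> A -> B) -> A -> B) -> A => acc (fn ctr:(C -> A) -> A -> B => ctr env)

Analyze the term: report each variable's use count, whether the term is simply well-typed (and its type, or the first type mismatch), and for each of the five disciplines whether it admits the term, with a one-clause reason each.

use counts: val=0, req=0, env=1, key=0, acc [bound]=1, ctr [bound]=1
order of uses: acc, ctr, env
typing: the term checks, with type ((((C -> A) -> A -> B) -> A -> B) -> A) -> A
ordered: ✗, unused: val, req, key — weakening required
linear: ✗, unused: val, req, key — weakening required
affine: ✓, no duplicate uses among val, req, env, key, acc, ctr
relevant: ✗, unused: val, req, key — weakening required
unrestricted: ✓, typability at ((((C -> A) -> A -> B) -> A -> B) -> A) -> A is all that's needed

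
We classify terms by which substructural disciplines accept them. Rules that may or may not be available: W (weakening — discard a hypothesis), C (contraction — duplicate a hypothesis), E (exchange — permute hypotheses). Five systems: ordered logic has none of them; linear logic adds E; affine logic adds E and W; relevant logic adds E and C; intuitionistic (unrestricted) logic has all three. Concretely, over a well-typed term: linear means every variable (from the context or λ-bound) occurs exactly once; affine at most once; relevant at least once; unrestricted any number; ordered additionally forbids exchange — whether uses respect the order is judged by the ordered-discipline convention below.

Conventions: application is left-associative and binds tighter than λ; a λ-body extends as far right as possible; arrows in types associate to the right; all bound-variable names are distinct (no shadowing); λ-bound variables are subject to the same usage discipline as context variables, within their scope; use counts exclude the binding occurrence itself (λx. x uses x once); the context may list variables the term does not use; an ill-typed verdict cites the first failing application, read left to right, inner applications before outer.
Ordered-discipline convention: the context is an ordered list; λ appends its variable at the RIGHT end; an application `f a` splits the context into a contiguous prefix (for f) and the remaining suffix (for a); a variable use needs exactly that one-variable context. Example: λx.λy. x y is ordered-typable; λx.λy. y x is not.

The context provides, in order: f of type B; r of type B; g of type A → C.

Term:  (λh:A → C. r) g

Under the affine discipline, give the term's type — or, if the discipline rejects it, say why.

term : B
counts: f: 0×, r: 1×, g: 1×, h (λ-bound): 0×
use order (left to right): r, g
typing: the term checks, with type B
across the five disciplines: ordered ✗ · linear ✗ · affine ✓ · relevant ✗ · unrestricted ✓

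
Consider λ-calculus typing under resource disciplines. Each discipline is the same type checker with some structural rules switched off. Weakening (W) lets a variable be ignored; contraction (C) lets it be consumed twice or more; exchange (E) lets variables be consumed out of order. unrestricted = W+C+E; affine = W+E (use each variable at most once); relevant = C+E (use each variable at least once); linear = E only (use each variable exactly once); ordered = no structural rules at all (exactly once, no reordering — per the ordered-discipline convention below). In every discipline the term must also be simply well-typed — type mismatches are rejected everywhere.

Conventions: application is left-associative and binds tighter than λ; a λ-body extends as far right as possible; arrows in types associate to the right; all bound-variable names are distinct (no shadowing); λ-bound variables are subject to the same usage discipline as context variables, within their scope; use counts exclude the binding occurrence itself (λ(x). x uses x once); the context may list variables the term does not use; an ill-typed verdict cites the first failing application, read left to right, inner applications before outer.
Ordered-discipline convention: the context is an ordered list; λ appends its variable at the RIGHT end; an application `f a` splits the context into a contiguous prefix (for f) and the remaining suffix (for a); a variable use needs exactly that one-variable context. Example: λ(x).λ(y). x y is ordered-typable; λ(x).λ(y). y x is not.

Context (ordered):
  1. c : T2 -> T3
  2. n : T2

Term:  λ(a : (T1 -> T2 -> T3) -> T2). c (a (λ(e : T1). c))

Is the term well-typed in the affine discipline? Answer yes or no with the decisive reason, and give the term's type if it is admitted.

no — needs contraction — c ×2
variable uses: c: 2×, n: 0×, a [bound]: 1×, e [bound]: 0×
left-to-right use order: c, a, c
typing: the term checks, with type ((T1 -> T2 -> T3) -> T2) -> T3
summary: ordered ✗ · linear ✗ · affine ✗ · relevant ✗ · unrestricted ✓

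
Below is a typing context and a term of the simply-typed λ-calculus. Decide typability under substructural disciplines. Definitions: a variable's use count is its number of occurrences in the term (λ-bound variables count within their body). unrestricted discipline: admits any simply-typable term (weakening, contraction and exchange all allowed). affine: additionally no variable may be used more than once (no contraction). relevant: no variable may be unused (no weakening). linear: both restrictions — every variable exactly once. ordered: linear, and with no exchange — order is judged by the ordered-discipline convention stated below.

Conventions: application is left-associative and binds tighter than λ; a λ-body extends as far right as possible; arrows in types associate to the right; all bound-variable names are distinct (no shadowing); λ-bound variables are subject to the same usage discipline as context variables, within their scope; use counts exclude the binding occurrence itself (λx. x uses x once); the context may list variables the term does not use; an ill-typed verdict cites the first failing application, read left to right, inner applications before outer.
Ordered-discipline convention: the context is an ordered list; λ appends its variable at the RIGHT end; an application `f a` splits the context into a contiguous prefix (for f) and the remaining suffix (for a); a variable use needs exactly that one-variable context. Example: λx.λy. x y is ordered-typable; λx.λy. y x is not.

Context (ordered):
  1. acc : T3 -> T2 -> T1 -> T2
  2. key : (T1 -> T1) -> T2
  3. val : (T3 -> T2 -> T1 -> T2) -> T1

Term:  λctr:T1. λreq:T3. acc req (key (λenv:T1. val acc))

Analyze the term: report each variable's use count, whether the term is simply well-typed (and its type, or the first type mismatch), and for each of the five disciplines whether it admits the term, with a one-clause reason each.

use counts: acc ×2; key ×1; val ×1; ctr [bound] ×0; req [bound] ×1; env [bound] ×0
left-to-right use order: acc, req, key, val, acc
typing: well-typed at T1 -> T3 -> T1 -> T2
ordered ✗ (acc ×2 used more than once (contraction); ctr, env never used (weakening))
linear ✗ (acc ×2 used more than once (contraction); ctr, env never used (weakening))
affine ✗ (acc ×2 used more than once (contraction))
relevant ✗ (ctr, env never used (weakening))
unrestricted ✓ (well-typed at T1 -> T3 -> T1 -> T2; no restrictions here)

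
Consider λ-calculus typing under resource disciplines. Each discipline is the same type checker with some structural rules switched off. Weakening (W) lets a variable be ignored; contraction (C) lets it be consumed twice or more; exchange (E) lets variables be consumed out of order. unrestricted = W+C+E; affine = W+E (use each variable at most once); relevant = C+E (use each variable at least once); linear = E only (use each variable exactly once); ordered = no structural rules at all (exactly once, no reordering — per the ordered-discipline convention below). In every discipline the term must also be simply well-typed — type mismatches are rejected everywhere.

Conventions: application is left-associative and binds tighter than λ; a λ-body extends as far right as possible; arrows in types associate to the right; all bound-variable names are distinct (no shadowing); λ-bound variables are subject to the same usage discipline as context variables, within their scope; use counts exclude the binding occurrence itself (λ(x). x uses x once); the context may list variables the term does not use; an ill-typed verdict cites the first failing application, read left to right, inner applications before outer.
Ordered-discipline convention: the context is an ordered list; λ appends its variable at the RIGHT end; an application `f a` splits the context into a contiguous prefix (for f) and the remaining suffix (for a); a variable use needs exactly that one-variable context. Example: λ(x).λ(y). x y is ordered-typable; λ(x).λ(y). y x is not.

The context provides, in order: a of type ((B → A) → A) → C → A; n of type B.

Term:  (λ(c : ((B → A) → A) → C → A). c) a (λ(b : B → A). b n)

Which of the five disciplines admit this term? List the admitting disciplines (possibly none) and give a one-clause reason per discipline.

accepted by: linear, affine, relevant, unrestricted
use counts: a ×1; n ×1; c [bound] ×1; b [bound] ×1
use order (left to right): c, a, b, n
typing: the term checks, with type C → A
ordered ✗ (use order c, a, b, n needs exchange)
linear ✓ (exactly-once usage across a, n, c, b)
affine ✓ (no duplicate uses among a, n, c, b)
relevant ✓ (none of a, n, c, b goes unused)
unrestricted ✓ (well-typed at C → A; no restrictions here)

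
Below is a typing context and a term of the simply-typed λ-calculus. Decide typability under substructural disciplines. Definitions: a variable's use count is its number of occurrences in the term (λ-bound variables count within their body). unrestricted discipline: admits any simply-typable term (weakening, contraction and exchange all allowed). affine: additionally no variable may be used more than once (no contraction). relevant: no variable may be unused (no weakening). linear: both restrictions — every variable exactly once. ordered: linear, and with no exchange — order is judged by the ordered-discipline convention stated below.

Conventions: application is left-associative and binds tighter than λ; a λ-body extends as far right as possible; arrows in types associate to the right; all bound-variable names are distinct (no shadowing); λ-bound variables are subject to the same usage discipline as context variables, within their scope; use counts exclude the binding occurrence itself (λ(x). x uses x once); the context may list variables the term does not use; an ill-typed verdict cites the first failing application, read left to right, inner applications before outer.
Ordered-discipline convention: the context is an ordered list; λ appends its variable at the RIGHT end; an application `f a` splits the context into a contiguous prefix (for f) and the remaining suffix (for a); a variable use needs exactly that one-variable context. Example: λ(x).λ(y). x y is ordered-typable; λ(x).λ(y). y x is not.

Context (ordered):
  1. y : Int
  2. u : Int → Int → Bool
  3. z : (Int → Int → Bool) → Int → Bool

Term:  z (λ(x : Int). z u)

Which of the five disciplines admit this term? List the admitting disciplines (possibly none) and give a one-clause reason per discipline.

accepted by: unrestricted
usage: y: 0, u: 1, z: 2, x (bound): 0
left-to-right use order: z, z, u
typing: ✓ — Int → Bool
ordered: ✗, z ×2 used more than once (contraction); needs weakening: y, x unused
linear: ✗, z ×2 used more than once (contraction); needs weakening: y, x unused
affine: ✗, z ×2 used more than once (contraction)
relevant: ✗, needs weakening: y, x unused
unrestricted: ✓, well-typed at Int → Bool; no restrictions here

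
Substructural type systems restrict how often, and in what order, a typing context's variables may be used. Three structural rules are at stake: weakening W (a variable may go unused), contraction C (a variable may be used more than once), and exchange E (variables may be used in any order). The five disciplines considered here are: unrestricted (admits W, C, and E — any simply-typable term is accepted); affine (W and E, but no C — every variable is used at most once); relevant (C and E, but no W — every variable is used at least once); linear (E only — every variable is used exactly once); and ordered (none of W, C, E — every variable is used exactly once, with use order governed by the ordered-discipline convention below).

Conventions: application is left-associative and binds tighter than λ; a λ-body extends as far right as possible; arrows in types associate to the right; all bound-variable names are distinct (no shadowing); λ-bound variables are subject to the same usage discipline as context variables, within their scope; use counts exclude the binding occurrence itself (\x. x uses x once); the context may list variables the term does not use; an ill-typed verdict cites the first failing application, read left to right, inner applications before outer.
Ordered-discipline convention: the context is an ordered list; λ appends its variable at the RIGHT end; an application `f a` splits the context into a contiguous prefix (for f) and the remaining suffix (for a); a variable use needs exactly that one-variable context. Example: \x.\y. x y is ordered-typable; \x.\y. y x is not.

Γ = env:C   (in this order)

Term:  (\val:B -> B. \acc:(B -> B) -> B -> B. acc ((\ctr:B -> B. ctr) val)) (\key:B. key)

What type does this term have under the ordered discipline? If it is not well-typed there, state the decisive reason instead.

not well-typed under ordered — needs weakening: env unused
use counts: env: 0×, val (λ-bound): 1×, acc (λ-bound): 1×, ctr (λ-bound): 1×, key (λ-bound): 1×
left-to-right use order: acc, ctr, val, key
typing: well-typed at ((B -> B) -> B -> B) -> B -> B
per-discipline verdicts: ordered ✗; linear ✗; affine ✓; relevant ✗; unrestricted ✓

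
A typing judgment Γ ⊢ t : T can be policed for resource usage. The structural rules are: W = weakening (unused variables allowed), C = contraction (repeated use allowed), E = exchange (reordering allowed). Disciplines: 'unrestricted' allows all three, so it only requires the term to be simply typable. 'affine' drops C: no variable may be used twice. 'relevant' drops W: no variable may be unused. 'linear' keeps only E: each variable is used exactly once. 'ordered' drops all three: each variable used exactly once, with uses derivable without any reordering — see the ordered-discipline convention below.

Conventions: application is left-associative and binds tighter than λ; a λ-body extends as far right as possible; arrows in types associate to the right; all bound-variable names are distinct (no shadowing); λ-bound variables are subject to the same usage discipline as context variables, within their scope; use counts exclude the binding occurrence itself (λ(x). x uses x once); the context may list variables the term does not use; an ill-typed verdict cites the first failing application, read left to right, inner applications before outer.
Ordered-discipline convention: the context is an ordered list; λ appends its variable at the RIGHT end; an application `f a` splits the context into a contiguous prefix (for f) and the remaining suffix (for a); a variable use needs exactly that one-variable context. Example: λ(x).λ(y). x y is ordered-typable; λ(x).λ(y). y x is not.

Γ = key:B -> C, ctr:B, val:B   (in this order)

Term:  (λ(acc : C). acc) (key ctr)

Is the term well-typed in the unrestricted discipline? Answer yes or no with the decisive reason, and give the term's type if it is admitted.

yes — well-typed at C; no restrictions here; term : C
usage: key: 1×, ctr: 1×, val: 0×, acc [bound]: 1×
uses in reading order: acc, key, ctr
typing: ✓ — C
per-discipline verdicts: ordered ✗ | linear ✗ | affine ✓ | relevant ✗ | unrestricted ✓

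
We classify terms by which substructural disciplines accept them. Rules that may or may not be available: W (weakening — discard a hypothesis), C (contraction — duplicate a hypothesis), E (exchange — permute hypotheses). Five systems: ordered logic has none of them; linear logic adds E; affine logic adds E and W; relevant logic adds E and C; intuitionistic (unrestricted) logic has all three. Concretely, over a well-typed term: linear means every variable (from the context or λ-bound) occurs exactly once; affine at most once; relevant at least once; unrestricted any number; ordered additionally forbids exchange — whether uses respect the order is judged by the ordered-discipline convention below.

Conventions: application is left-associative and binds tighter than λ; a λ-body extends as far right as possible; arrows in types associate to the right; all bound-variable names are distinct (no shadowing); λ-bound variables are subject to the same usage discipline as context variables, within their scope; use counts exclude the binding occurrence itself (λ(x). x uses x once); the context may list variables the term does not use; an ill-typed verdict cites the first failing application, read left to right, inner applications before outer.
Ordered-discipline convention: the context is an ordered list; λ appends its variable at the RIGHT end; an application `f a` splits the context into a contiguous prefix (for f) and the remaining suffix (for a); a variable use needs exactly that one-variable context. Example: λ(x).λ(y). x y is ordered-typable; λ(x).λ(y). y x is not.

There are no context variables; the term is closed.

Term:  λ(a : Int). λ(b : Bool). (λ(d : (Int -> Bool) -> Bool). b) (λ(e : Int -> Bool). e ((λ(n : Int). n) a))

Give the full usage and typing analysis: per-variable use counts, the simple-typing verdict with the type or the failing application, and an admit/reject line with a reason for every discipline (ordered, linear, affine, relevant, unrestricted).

counts: a (bound) ×1, b (bound) ×1, d (bound) ×0, e (bound) ×1, n (bound) ×1
left-to-right use order: b, e, n, a
typing: ✓ — Int -> Bool -> Bool
ordered: ✗ — d left unused
linear: ✗ — d left unused
affine: ✓ — a, b, d, e, n: no repeats, contraction unneeded
relevant: ✗ — d left unused
unrestricted: ✓ — well-typed at Int -> Bool -> Bool; no restrictions here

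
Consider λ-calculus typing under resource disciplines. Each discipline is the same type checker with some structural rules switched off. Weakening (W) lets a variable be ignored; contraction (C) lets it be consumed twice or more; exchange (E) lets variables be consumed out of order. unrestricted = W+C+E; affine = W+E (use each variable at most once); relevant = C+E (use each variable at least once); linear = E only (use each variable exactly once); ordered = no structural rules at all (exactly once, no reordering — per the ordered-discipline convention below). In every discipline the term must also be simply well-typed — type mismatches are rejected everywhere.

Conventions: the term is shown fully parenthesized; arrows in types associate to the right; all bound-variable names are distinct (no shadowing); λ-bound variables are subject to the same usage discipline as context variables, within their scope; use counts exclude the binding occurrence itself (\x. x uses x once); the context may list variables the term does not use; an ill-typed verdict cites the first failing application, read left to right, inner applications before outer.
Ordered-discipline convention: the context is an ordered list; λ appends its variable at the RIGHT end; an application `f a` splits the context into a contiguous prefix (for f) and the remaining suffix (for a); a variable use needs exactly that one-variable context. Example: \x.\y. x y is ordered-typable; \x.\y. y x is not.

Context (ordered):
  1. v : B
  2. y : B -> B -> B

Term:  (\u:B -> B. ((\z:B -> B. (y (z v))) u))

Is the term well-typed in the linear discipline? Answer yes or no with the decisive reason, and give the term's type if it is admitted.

yes — v, y, u, z: one use apiece; term : (B -> B) -> B -> B
usage: v: 1; y: 1; u [bound]: 1; z [bound]: 1
order of uses: y, z, v, u
typing: ✓ — (B -> B) -> B -> B
all disciplines: ordered ✗; linear ✓; affine ✓; relevant ✓; unrestricted ✓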